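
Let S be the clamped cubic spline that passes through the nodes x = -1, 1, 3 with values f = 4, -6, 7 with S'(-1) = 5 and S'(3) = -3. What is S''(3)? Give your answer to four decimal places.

Write σ_i for S''(x_i). With h_i = 2, 2 and divided differences Δ_i = -5, 13/2, the continuity of S' gives the tridiagonal system
  2·σ_0 + 8·σ_1 + 2·σ_2 = 6(Δ_1 - Δ_0) = 69
Clamped end conditions give two more equations: 2h_0·σ_0 + h_0·σ_1 = 6(Δ_0 - S'(-1)) = -60 and h_1·σ_1 + 2h_1·σ_2 = 6(S'(3) - Δ_1) = -57.
Solving: σ_0 = -205/8, σ_1 = 85/4, σ_2 = -199/8.

-24.8750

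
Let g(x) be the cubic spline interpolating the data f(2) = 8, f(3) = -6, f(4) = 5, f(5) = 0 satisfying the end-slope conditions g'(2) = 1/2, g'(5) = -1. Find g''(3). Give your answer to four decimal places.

69.8000

Put M_i = g'' at the i-th knot. Here h = (1, 1, 1) and Δ = (-14, 11, -5), so the interior equations h_(i-1)·M_(i-1) + 2(h_(i-1)+h_i)·M_i + h_i·M_(i+1) = 6(Δ_i − Δ_(i-1)) read
  1·M_0 + 4·M_1 + 1·M_2 = 6(Δ_1 - Δ_0) = 150
  1·M_1 + 4·M_2 + 1·M_3 = 6(Δ_2 - Δ_1) = -96
Clamped end conditions give two more equations: 2h_0·M_0 + h_0·M_1 = 6(Δ_0 - g'(2)) = -87 and h_2·M_2 + 2h_2·M_3 = 6(g'(5) - Δ_2) = 24.
Forward elimination and back-substitution give M_0 = -392/5, M_1 = 349/5, M_2 = -254/5, M_3 = 187/5.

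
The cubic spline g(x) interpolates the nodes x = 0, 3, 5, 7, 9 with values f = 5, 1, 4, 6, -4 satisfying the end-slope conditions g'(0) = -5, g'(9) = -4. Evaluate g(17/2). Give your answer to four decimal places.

-1.5540

Put M_i = g'' at the i-th knot. Here h = (3, 2, 2, 2) and Δ = (-4/3, 3/2, 1, -5), so the interior equations h_(i-1)·M_(i-1) + 2(h_(i-1)+h_i)·M_i + h_i·M_(i+1) = 6(Δ_i − Δ_(i-1)) read
  3·M_0 + 10·M_1 + 2·M_2 = 6(Δ_1 - Δ_0) = 17
  2·M_1 + 8·M_2 + 2·M_3 = 6(Δ_2 - Δ_1) = -3
  2·M_2 + 8·M_3 + 2·M_4 = 6(Δ_3 - Δ_2) = -36
Clamped end conditions give two more equations: 2h_0·M_0 + h_0·M_1 = 6(Δ_0 - g'(0)) = 22 and h_3·M_3 + 2h_3·M_4 = 6(g'(9) - Δ_3) = 6.
Solving: M_0 = 473/138, M_1 = 11/23, M_2 = 89/92, M_3 = -269/46, M_4 = 407/92.
On [7, 9], g(x) = 6 - 237/92·(x - 7) - 269/92·(x - 7)² + 315/368·(x - 7)³.
With (x - 7) = 3/2: g(17/2) = -4575/2944.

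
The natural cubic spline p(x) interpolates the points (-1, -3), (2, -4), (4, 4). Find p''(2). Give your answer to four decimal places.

Put m_i = p'' at the i-th knot. Here h = (3, 2) and Δ = (-1/3, 4), so the interior equations h_(i-1)·m_(i-1) + 2(h_(i-1)+h_i)·m_i + h_i·m_(i+1) = 6(Δ_i − Δ_(i-1)) read
  3·m_0 + 10·m_1 + 2·m_2 = 6(Δ_1 - Δ_0) = 26
Natural end conditions: m_0 = m_2 = 0.
Solving: m_0 = 0, m_1 = 13/5, m_2 = 0.

2.6000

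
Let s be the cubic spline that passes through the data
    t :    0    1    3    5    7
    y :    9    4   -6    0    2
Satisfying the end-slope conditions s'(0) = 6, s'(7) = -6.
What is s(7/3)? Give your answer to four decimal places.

Put σ_i = s'' at the i-th knot. Here h = (1, 2, 2, 2) and Δ = (-5, -5, 3, 1), so the interior equations h_(i-1)·σ_(i-1) + 2(h_(i-1)+h_i)·σ_i + h_i·σ_(i+1) = 6(Δ_i − Δ_(i-1)) read
  1·σ_0 + 6·σ_1 + 2·σ_2 = 6(Δ_1 - Δ_0) = 0
  2·σ_1 + 8·σ_2 + 2·σ_3 = 6(Δ_2 - Δ_1) = 48
  2·σ_2 + 8·σ_3 + 2·σ_4 = 6(Δ_3 - Δ_2) = -12
Clamped end conditions give two more equations: 2h_0·σ_0 + h_0·σ_1 = 6(Δ_0 - s'(0)) = -66 and h_3·σ_3 + 2h_3·σ_4 = 6(s'(7) - Δ_3) = -42.
Solving: σ_0 = -1509/43, σ_1 = 180/43, σ_2 = 429/86, σ_3 = -6/43, σ_4 = -897/86.
On [1, 3], s(t) = 4 - 813/86·(t - 1) + 90/43·(t - 1)² + 23/344·(t - 1)³.
With (t - 1) = 4/3: s(7/3) = -5486/1161.

-4.7252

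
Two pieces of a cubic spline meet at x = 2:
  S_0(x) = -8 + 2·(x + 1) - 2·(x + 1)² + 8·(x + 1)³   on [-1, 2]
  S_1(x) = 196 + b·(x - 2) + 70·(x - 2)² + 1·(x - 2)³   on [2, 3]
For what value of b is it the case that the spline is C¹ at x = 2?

206

S_0'(x) = 2 - 4·(x + 1) + 24·(x + 1)², so S_0'(2) = 206. On the right, S_1'(2) = b, so b = 206.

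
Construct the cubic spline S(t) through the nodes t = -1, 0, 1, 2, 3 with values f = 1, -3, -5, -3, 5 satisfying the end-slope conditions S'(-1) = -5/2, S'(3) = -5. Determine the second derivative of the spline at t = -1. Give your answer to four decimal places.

With σ_i denoting the second derivative at x_i, h_i = 1, 1, 1, 1, and Δ_i = (y_(i+1) − y_i)/h_i = -4, -2, 2, 8:
  1·σ_0 + 4·σ_1 + 1·σ_2 = 6(Δ_1 - Δ_0) = 12
  1·σ_1 + 4·σ_2 + 1·σ_3 = 6(Δ_2 - Δ_1) = 24
  1·σ_2 + 4·σ_3 + 1·σ_4 = 6(Δ_3 - Δ_2) = 36
Clamped end conditions give two more equations: 2h_0·σ_0 + h_0·σ_1 = 6(Δ_0 - S'(-1)) = -9 and h_3·σ_3 + 2h_3·σ_4 = 6(S'(3) - Δ_3) = -78.
Hence σ_0 = -389/56, σ_1 = 137/28, σ_2 = -5/8, σ_3 = 605/28, σ_4 = -2789/56.

-6.9464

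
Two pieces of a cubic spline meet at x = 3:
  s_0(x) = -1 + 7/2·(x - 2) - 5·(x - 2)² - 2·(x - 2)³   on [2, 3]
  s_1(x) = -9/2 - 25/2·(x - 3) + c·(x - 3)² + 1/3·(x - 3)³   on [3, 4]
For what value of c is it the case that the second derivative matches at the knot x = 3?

-11

s_0''(x) = -10 - 12·(x - 2), so s_0''(3) = -22. On the right, s_1''(3) = 2c, so c = -11.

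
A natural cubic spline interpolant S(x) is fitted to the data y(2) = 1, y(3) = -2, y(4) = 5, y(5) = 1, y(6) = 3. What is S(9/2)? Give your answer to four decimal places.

Write σ_i for S''(x_i). With h_i = 1, 1, 1, 1 and divided differences Δ_i = -3, 7, -4, 2, the continuity of S' gives the tridiagonal system
  1·σ_0 + 4·σ_1 + 1·σ_2 = 6(Δ_1 - Δ_0) = 60
  1·σ_1 + 4·σ_2 + 1·σ_3 = 6(Δ_2 - Δ_1) = -66
  1·σ_2 + 4·σ_3 + 1·σ_4 = 6(Δ_3 - Δ_2) = 36
Natural end conditions: σ_0 = σ_4 = 0.
Solving: σ_0 = 0, σ_1 = 150/7, σ_2 = -180/7, σ_3 = 108/7, σ_4 = 0.
On [4, 5], S(x) = 5 + 2·(x - 4) - 90/7·(x - 4)² + 48/7·(x - 4)³.
With (x - 4) = 1/2: S(9/2) = 51/14.

3.6429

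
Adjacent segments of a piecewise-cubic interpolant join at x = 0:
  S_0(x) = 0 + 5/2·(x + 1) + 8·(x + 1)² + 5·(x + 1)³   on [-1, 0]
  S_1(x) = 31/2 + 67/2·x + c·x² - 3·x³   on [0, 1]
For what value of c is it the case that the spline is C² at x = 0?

S_0''(x) = 16 + 30·(x + 1), so S_0''(0) = 46. On the right, S_1''(0) = 2c, so c = 23.

23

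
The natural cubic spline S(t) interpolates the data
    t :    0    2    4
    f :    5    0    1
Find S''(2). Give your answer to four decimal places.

2.2500

Let σ_i = S''(x_i). Step sizes h_i = 2, 2; slopes of the chords Δ_i = (y_(i+1) - y_i)/h_i = -5/2, 1/2.
  2·σ_0 + 8·σ_1 + 2·σ_2 = 6(Δ_1 - Δ_0) = 18
Natural end conditions: σ_0 = σ_2 = 0.
Solving the tridiagonal system: σ_0 = 0, σ_1 = 9/4, σ_2 = 0.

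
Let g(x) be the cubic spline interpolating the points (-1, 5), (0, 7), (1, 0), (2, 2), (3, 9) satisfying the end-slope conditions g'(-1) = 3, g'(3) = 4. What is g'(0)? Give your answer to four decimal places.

Let m_i = g''(x_i). Step sizes h_i = 1, 1, 1, 1; slopes of the chords Δ_i = (y_(i+1) - y_i)/h_i = 2, -7, 2, 7.
  1·m_0 + 4·m_1 + 1·m_2 = 6(Δ_1 - Δ_0) = -54
  1·m_1 + 4·m_2 + 1·m_3 = 6(Δ_2 - Δ_1) = 54
  1·m_2 + 4·m_3 + 1·m_4 = 6(Δ_3 - Δ_2) = 30
Clamped end conditions give two more equations: 2h_0·m_0 + h_0·m_1 = 6(Δ_0 - g'(-1)) = -6 and h_3·m_3 + 2h_3·m_4 = 6(g'(3) - Δ_3) = -18.
Solving: m_0 = 187/28, m_1 = -271/14, m_2 = 67/4, m_3 = 89/14, m_4 = -341/28.
On [0, 1], g'(x) = b_1 + 2c_1·x + 3d_1·x² with b_1 = Δ_1 - h_1(2m_1 + m_2)/6 = -187/56, c_1 = m_1/2 = -271/28, d_1 = (m_2 - m_1)/(6h_1) = 337/56. So g'(0) = -187/56.

-3.3393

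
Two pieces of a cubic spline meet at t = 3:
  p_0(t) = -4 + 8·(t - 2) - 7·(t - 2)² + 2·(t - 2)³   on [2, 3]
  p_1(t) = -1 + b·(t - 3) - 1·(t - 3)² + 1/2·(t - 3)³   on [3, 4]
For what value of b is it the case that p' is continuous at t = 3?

p_0'(t) = 8 - 14·(t - 2) + 6·(t - 2)², so p_0'(3) = 0. On the right, p_1'(3) = b, so b = 0.

0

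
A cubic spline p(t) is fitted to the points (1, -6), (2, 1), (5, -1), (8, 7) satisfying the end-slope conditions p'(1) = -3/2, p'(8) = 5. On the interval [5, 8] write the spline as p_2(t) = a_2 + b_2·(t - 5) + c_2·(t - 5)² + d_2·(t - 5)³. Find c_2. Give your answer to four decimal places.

Let σ_i = p''(x_i). Step sizes h_i = 1, 3, 3; slopes of the chords Δ_i = (y_(i+1) - y_i)/h_i = 7, -2/3, 8/3.
  1·σ_0 + 8·σ_1 + 3·σ_2 = 6(Δ_1 - Δ_0) = -46
  3·σ_1 + 12·σ_2 + 3·σ_3 = 6(Δ_2 - Δ_1) = 20
Clamped end conditions give two more equations: 2h_0·σ_0 + h_0·σ_1 = 6(Δ_0 - p'(1)) = 51 and h_2·σ_2 + 2h_2·σ_3 = 6(p'(8) - Δ_2) = 14.
Solving the tridiagonal system: σ_0 = 966/31, σ_1 = -351/31, σ_2 = 416/93, σ_3 = 3/31.
On [5, 8], with p_2(t) = a_2 + b_2·(t - 5) + c_2·(t - 5)² + d_2·(t - 5)³: c_2 = σ_2/2 = 208/93, d_2 = (σ_3 - σ_2)/(6h_2) = -407/1674, b_2 = Δ_2 - h_2(2σ_2 + σ_3)/6 = -115/62.

2.2366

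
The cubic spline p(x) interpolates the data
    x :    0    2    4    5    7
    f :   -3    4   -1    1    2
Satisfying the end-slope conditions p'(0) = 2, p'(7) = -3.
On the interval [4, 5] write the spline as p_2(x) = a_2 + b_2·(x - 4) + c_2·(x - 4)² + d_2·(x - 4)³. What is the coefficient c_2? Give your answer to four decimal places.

3.6598

Write m_i for p''(x_i). With h_i = 2, 2, 1, 2 and divided differences Δ_i = 7/2, -5/2, 2, 1/2, the continuity of p' gives the tridiagonal system
  2·m_0 + 8·m_1 + 2·m_2 = 6(Δ_1 - Δ_0) = -36
  2·m_1 + 6·m_2 + 1·m_3 = 6(Δ_2 - Δ_1) = 27
  1·m_2 + 6·m_3 + 2·m_4 = 6(Δ_3 - Δ_2) = -9
Clamped end conditions give two more equations: 2h_0·m_0 + h_0·m_1 = 6(Δ_0 - p'(0)) = 9 and h_3·m_3 + 2h_3·m_4 = 6(p'(7) - Δ_3) = -21.
Hence m_0 = 755/122, m_1 = -961/122, m_2 = 893/122, m_3 = -71/61, m_4 = -1139/244.
On [4, 5], with p_2(x) = a_2 + b_2·(x - 4) + c_2·(x - 4)² + d_2·(x - 4)³: c_2 = m_2/2 = 893/244, d_2 = (m_3 - m_2)/(6h_2) = -345/244, b_2 = Δ_2 - h_2(2m_2 + m_3)/6 = -15/61.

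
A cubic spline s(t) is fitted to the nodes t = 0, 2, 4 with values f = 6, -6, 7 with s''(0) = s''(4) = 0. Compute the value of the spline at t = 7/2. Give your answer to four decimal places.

2.2852

Put M_i = s'' at the i-th knot. Here h = (2, 2) and Δ = (-6, 13/2), so the interior equations h_(i-1)·M_(i-1) + 2(h_(i-1)+h_i)·M_i + h_i·M_(i+1) = 6(Δ_i − Δ_(i-1)) read
  2·M_0 + 8·M_1 + 2·M_2 = 6(Δ_1 - Δ_0) = 75
Natural end conditions: M_0 = M_2 = 0.
Forward elimination and back-substitution give M_0 = 0, M_1 = 75/8, M_2 = 0.
On [2, 4], s(t) = -6 + 1/4·(t - 2) + 75/16·(t - 2)² - 25/32·(t - 2)³.
With (t - 2) = 3/2: s(7/2) = 585/256.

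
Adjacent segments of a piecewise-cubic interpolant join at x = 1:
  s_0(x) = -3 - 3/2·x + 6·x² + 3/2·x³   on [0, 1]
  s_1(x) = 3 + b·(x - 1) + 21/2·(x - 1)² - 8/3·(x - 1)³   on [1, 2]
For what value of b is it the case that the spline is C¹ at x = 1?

s_0'(x) = -3/2 + 12·x + 9/2·x², so s_0'(1) = 15. On the right, s_1'(1) = b, so b = 15.

15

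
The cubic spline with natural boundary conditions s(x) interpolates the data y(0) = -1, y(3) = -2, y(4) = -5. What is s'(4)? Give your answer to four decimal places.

-3.3333

With M_i denoting the second derivative at x_i, h_i = 3, 1, and Δ_i = (y_(i+1) − y_i)/h_i = -1/3, -3:
  3·M_0 + 8·M_1 + 1·M_2 = 6(Δ_1 - Δ_0) = -16
Natural end conditions: M_0 = M_2 = 0.
Solving: M_0 = 0, M_1 = -2, M_2 = 0.
On [3, 4], s'(x) = b_1 + 2c_1·(x - 3) + 3d_1·(x - 3)² with b_1 = Δ_1 - h_1(2M_1 + M_2)/6 = -7/3, c_1 = M_1/2 = -1, d_1 = (M_2 - M_1)/(6h_1) = 1/3. So s'(4) = -10/3.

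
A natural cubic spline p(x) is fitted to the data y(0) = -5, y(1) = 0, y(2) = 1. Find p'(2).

0

Let m_i = p''(x_i). Step sizes h_i = 1, 1; slopes of the chords Δ_i = (y_(i+1) - y_i)/h_i = 5, 1.
  1·m_0 + 4·m_1 + 1·m_2 = 6(Δ_1 - Δ_0) = -24
Natural end conditions: m_0 = m_2 = 0.
Solving the tridiagonal system: m_0 = 0, m_1 = -6, m_2 = 0.
On [1, 2], p'(x) = b_1 + 2c_1·(x - 1) + 3d_1·(x - 1)² with b_1 = Δ_1 - h_1(2m_1 + m_2)/6 = 3, c_1 = m_1/2 = -3, d_1 = (m_2 - m_1)/(6h_1) = 1. So p'(2) = 0.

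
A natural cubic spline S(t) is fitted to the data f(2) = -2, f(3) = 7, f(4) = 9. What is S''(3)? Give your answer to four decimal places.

-10.5000

With σ_i denoting the second derivative at x_i, h_i = 1, 1, and Δ_i = (y_(i+1) − y_i)/h_i = 9, 2:
  1·σ_0 + 4·σ_1 + 1·σ_2 = 6(Δ_1 - Δ_0) = -42
Natural end conditions: σ_0 = σ_2 = 0.
Hence σ_0 = 0, σ_1 = -21/2, σ_2 = 0.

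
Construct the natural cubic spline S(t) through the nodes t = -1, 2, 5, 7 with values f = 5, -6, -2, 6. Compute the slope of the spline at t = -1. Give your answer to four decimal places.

-4.8018

With M_i denoting the second derivative at x_i, h_i = 3, 3, 2, and Δ_i = (y_(i+1) − y_i)/h_i = -11/3, 4/3, 4:
  3·M_0 + 12·M_1 + 3·M_2 = 6(Δ_1 - Δ_0) = 30
  3·M_1 + 10·M_2 + 2·M_3 = 6(Δ_2 - Δ_1) = 16
Natural end conditions: M_0 = M_3 = 0.
Forward elimination and back-substitution give M_0 = 0, M_1 = 84/37, M_2 = 34/37, M_3 = 0.
On [-1, 2], S'(t) = b_0 + 2c_0·(t + 1) + 3d_0·(t + 1)² with b_0 = Δ_0 - h_0(2M_0 + M_1)/6 = -533/111, c_0 = M_0/2 = 0, d_0 = (M_1 - M_0)/(6h_0) = 14/111. So S'(-1) = -533/111.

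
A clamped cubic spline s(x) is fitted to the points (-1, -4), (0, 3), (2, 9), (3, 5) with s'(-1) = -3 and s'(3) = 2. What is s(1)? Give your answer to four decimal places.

9.8000

Let m_i = s''(x_i). Step sizes h_i = 1, 2, 1; slopes of the chords Δ_i = (y_(i+1) - y_i)/h_i = 7, 3, -4.
  1·m_0 + 6·m_1 + 2·m_2 = 6(Δ_1 - Δ_0) = -24
  2·m_1 + 6·m_2 + 1·m_3 = 6(Δ_2 - Δ_1) = -42
Clamped end conditions give two more equations: 2h_0·m_0 + h_0·m_1 = 6(Δ_0 - s'(-1)) = 60 and h_2·m_2 + 2h_2·m_3 = 6(s'(3) - Δ_2) = 36.
Forward elimination and back-substitution give m_0 = 1168/35, m_1 = -236/35, m_2 = -296/35, m_3 = 778/35.
On [0, 2], s(x) = 3 + 361/35·x - 118/35·x² - 1/7·x³.
With x = 1: s(1) = 49/5.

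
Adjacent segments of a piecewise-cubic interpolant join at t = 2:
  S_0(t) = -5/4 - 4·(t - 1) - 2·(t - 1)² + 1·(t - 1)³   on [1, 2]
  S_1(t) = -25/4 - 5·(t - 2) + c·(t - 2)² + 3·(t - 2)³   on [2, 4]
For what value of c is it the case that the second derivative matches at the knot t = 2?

S_0''(t) = -4 + 6·(t - 1), so S_0''(2) = 2. On the right, S_1''(2) = 2c, so c = 1.

1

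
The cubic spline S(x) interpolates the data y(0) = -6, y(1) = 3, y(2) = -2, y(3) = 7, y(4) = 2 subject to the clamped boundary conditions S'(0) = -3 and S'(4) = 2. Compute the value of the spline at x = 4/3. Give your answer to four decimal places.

2.0767

Put M_i = S'' at the i-th knot. Here h = (1, 1, 1, 1) and Δ = (9, -5, 9, -5), so the interior equations h_(i-1)·M_(i-1) + 2(h_(i-1)+h_i)·M_i + h_i·M_(i+1) = 6(Δ_i − Δ_(i-1)) read
  1·M_0 + 4·M_1 + 1·M_2 = 6(Δ_1 - Δ_0) = -84
  1·M_1 + 4·M_2 + 1·M_3 = 6(Δ_2 - Δ_1) = 84
  1·M_2 + 4·M_3 + 1·M_4 = 6(Δ_3 - Δ_2) = -84
Clamped end conditions give two more equations: 2h_0·M_0 + h_0·M_1 = 6(Δ_0 - S'(0)) = 72 and h_3·M_3 + 2h_3·M_4 = 6(S'(4) - Δ_3) = 42.
Forward elimination and back-substitution give M_0 = 1661/28, M_1 = -653/14, M_2 = 173/4, M_3 = -593/14, M_4 = 1181/28.
On [1, 2], S(x) = 3 + 187/56·(x - 1) - 653/28·(x - 1)² + 839/56·(x - 1)³.
With (x - 1) = 1/3: S(4/3) = 785/378.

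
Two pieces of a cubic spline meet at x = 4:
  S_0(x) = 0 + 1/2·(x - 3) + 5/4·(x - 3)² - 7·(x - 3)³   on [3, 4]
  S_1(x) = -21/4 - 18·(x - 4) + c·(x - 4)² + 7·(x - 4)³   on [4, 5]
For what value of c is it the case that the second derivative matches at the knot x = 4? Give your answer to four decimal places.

-19.7500

S_0''(x) = 5/2 - 42·(x - 3), so S_0''(4) = -79/2. On the right, S_1''(4) = 2c, so c = -79/4.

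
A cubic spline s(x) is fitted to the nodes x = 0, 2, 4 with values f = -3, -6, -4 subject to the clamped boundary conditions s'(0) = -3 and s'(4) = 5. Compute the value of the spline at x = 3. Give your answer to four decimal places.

Let σ_i = s''(x_i). Step sizes h_i = 2, 2; slopes of the chords Δ_i = (y_(i+1) - y_i)/h_i = -3/2, 1.
  2·σ_0 + 8·σ_1 + 2·σ_2 = 6(Δ_1 - Δ_0) = 15
Clamped end conditions give two more equations: 2h_0·σ_0 + h_0·σ_1 = 6(Δ_0 - s'(0)) = 9 and h_1·σ_1 + 2h_1·σ_2 = 6(s'(4) - Δ_1) = 24.
Solving the tridiagonal system: σ_0 = 19/8, σ_1 = -1/4, σ_2 = 49/8.
On [2, 4], s(x) = -6 - 7/8·(x - 2) - 1/8·(x - 2)² + 17/32·(x - 2)³.
With (x - 2) = 1: s(3) = -207/32.

-6.4688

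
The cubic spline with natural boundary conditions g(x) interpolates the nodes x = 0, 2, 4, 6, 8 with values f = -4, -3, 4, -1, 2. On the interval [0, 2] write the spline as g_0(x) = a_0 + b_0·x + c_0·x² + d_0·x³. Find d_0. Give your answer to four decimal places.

0.3259

Write M_i for g''(x_i). With h_i = 2, 2, 2, 2 and divided differences Δ_i = 1/2, 7/2, -5/2, 3/2, the continuity of g' gives the tridiagonal system
  2·M_0 + 8·M_1 + 2·M_2 = 6(Δ_1 - Δ_0) = 18
  2·M_1 + 8·M_2 + 2·M_3 = 6(Δ_2 - Δ_1) = -36
  2·M_2 + 8·M_3 + 2·M_4 = 6(Δ_3 - Δ_2) = 24
Natural end conditions: M_0 = M_4 = 0.
Forward elimination and back-substitution give M_0 = 0, M_1 = 219/56, M_2 = -93/14, M_3 = 261/56, M_4 = 0.
On [0, 2], with g_0(x) = a_0 + b_0·x + c_0·x² + d_0·x³: c_0 = M_0/2 = 0, d_0 = (M_1 - M_0)/(6h_0) = 73/224, b_0 = Δ_0 - h_0(2M_0 + M_1)/6 = -45/56.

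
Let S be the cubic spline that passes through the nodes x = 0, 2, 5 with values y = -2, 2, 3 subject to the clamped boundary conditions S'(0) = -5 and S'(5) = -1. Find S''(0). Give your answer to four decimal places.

Put M_i = S'' at the i-th knot. Here h = (2, 3) and Δ = (2, 1/3), so the interior equations h_(i-1)·M_(i-1) + 2(h_(i-1)+h_i)·M_i + h_i·M_(i+1) = 6(Δ_i − Δ_(i-1)) read
  2·M_0 + 10·M_1 + 3·M_2 = 6(Δ_1 - Δ_0) = -10
Clamped end conditions give two more equations: 2h_0·M_0 + h_0·M_1 = 6(Δ_0 - S'(0)) = 42 and h_1·M_1 + 2h_1·M_2 = 6(S'(5) - Δ_1) = -8.
Solving the tridiagonal system: M_0 = 123/10, M_1 = -18/5, M_2 = 7/15.

12.3000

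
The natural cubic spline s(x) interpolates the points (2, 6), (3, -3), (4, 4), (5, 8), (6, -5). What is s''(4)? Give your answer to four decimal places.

With σ_i denoting the second derivative at x_i, h_i = 1, 1, 1, 1, and Δ_i = (y_(i+1) − y_i)/h_i = -9, 7, 4, -13:
  1·σ_0 + 4·σ_1 + 1·σ_2 = 6(Δ_1 - Δ_0) = 96
  1·σ_1 + 4·σ_2 + 1·σ_3 = 6(Δ_2 - Δ_1) = -18
  1·σ_2 + 4·σ_3 + 1·σ_4 = 6(Δ_3 - Δ_2) = -102
Natural end conditions: σ_0 = σ_4 = 0.
Hence σ_0 = 0, σ_1 = 705/28, σ_2 = -33/7, σ_3 = -681/28, σ_4 = 0.

-4.7143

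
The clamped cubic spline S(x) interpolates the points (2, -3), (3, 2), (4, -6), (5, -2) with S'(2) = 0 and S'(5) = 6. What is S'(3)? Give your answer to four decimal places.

Write M_i for S''(x_i). With h_i = 1, 1, 1 and divided differences Δ_i = 5, -8, 4, the continuity of S' gives the tridiagonal system
  1·M_0 + 4·M_1 + 1·M_2 = 6(Δ_1 - Δ_0) = -78
  1·M_1 + 4·M_2 + 1·M_3 = 6(Δ_2 - Δ_1) = 72
Clamped end conditions give two more equations: 2h_0·M_0 + h_0·M_1 = 6(Δ_0 - S'(2)) = 30 and h_2·M_2 + 2h_2·M_3 = 6(S'(5) - Δ_2) = 12.
Solving: M_0 = 162/5, M_1 = -174/5, M_2 = 144/5, M_3 = -42/5.
On [3, 4], S'(x) = b_1 + 2c_1·(x - 3) + 3d_1·(x - 3)² with b_1 = Δ_1 - h_1(2M_1 + M_2)/6 = -6/5, c_1 = M_1/2 = -87/5, d_1 = (M_2 - M_1)/(6h_1) = 53/5. So S'(3) = -6/5.

-1.2000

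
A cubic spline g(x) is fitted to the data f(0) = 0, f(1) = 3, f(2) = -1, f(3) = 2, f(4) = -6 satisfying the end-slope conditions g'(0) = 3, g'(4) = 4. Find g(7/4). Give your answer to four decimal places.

Write σ_i for g''(x_i). With h_i = 1, 1, 1, 1 and divided differences Δ_i = 3, -4, 3, -8, the continuity of g' gives the tridiagonal system
  1·σ_0 + 4·σ_1 + 1·σ_2 = 6(Δ_1 - Δ_0) = -42
  1·σ_1 + 4·σ_2 + 1·σ_3 = 6(Δ_2 - Δ_1) = 42
  1·σ_2 + 4·σ_3 + 1·σ_4 = 6(Δ_3 - Δ_2) = -66
Clamped end conditions give two more equations: 2h_0·σ_0 + h_0·σ_1 = 6(Δ_0 - g'(0)) = 0 and h_3·σ_3 + 2h_3·σ_4 = 6(g'(4) - Δ_3) = 72.
Solving the tridiagonal system: σ_0 = 265/28, σ_1 = -265/14, σ_2 = 97/4, σ_3 = -505/14, σ_4 = 1513/28.
On [1, 2], g(x) = 3 - 97/56·(x - 1) - 265/28·(x - 1)² + 403/56·(x - 1)³.
With (x - 1) = 3/4: g(7/4) = -2103/3584.

-0.5868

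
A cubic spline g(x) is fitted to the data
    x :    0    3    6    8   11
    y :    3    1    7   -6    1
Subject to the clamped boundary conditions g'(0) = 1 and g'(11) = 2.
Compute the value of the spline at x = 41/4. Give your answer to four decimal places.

Write m_i for g''(x_i). With h_i = 3, 3, 2, 3 and divided differences Δ_i = -2/3, 2, -13/2, 7/3, the continuity of g' gives the tridiagonal system
  3·m_0 + 12·m_1 + 3·m_2 = 6(Δ_1 - Δ_0) = 16
  3·m_1 + 10·m_2 + 2·m_3 = 6(Δ_2 - Δ_1) = -51
  2·m_2 + 10·m_3 + 3·m_4 = 6(Δ_3 - Δ_2) = 53
Clamped end conditions give two more equations: 2h_0·m_0 + h_0·m_1 = 6(Δ_0 - g'(0)) = -10 and h_3·m_3 + 2h_3·m_4 = 6(g'(11) - Δ_3) = -2.
Forward elimination and back-substitution give m_0 = -3937/1032, m_1 = 739/172, m_2 = -2765/344, m_3 = 709/86, m_4 = -2299/516.
On [8, 11], g(x) = -6 - 1267/344·(x - 8) + 709/172·(x - 8)² - 6553/9288·(x - 8)³.
With (x - 8) = 9/4: g(41/4) = -32043/22016.

-1.4554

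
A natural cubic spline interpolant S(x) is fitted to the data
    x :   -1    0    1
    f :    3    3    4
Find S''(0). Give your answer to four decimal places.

With M_i denoting the second derivative at x_i, h_i = 1, 1, and Δ_i = (y_(i+1) − y_i)/h_i = 0, 1:
  1·M_0 + 4·M_1 + 1·M_2 = 6(Δ_1 - Δ_0) = 6
Natural end conditions: M_0 = M_2 = 0.
Forward elimination and back-substitution give M_0 = 0, M_1 = 3/2, M_2 = 0.

1.5000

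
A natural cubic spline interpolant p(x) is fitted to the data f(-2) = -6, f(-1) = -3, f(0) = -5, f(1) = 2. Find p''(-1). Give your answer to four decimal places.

-11.6000

Write m_i for p''(x_i). With h_i = 1, 1, 1 and divided differences Δ_i = 3, -2, 7, the continuity of p' gives the tridiagonal system
  1·m_0 + 4·m_1 + 1·m_2 = 6(Δ_1 - Δ_0) = -30
  1·m_1 + 4·m_2 + 1·m_3 = 6(Δ_2 - Δ_1) = 54
Natural end conditions: m_0 = m_3 = 0.
Solving the tridiagonal system: m_0 = 0, m_1 = -58/5, m_2 = 82/5, m_3 = 0.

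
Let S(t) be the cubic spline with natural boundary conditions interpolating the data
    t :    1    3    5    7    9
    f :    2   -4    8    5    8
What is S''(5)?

Write m_i for S''(x_i). With h_i = 2, 2, 2, 2 and divided differences Δ_i = -3, 6, -3/2, 3/2, the continuity of S' gives the tridiagonal system
  2·m_0 + 8·m_1 + 2·m_2 = 6(Δ_1 - Δ_0) = 54
  2·m_1 + 8·m_2 + 2·m_3 = 6(Δ_2 - Δ_1) = -45
  2·m_2 + 8·m_3 + 2·m_4 = 6(Δ_3 - Δ_2) = 18
Natural end conditions: m_0 = m_4 = 0.
Solving: m_0 = 0, m_1 = 9, m_2 = -9, m_3 = 9/2, m_4 = 0.

-9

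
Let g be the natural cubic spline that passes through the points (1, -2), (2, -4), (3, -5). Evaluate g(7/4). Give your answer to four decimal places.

-3.5820

With m_i denoting the second derivative at x_i, h_i = 1, 1, and Δ_i = (y_(i+1) − y_i)/h_i = -2, -1:
  1·m_0 + 4·m_1 + 1·m_2 = 6(Δ_1 - Δ_0) = 6
Natural end conditions: m_0 = m_2 = 0.
Forward elimination and back-substitution give m_0 = 0, m_1 = 3/2, m_2 = 0.
On [1, 2], g(x) = -2 - 9/4·(x - 1) + 0·(x - 1)² + 1/4·(x - 1)³.
With (x - 1) = 3/4: g(7/4) = -917/256.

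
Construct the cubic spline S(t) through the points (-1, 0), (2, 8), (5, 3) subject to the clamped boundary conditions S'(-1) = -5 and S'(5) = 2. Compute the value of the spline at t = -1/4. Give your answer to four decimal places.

-1.0703

Write σ_i for S''(x_i). With h_i = 3, 3 and divided differences Δ_i = 8/3, -5/3, the continuity of S' gives the tridiagonal system
  3·σ_0 + 12·σ_1 + 3·σ_2 = 6(Δ_1 - Δ_0) = -26
Clamped end conditions give two more equations: 2h_0·σ_0 + h_0·σ_1 = 6(Δ_0 - S'(-1)) = 46 and h_1·σ_1 + 2h_1·σ_2 = 6(S'(5) - Δ_1) = 22.
Forward elimination and back-substitution give σ_0 = 11, σ_1 = -20/3, σ_2 = 7.
On [-1, 2], S(t) = 0 - 5·(t + 1) + 11/2·(t + 1)² - 53/54·(t + 1)³.
With (t + 1) = 3/4: S(-1/4) = -137/128.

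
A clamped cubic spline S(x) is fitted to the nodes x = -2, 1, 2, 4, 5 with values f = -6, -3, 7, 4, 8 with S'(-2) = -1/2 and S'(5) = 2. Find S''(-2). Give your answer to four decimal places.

Let m_i = S''(x_i). Step sizes h_i = 3, 1, 2, 1; slopes of the chords Δ_i = (y_(i+1) - y_i)/h_i = 1, 10, -3/2, 4.
  3·m_0 + 8·m_1 + 1·m_2 = 6(Δ_1 - Δ_0) = 54
  1·m_1 + 6·m_2 + 2·m_3 = 6(Δ_2 - Δ_1) = -69
  2·m_2 + 6·m_3 + 1·m_4 = 6(Δ_3 - Δ_2) = 33
Clamped end conditions give two more equations: 2h_0·m_0 + h_0·m_1 = 6(Δ_0 - S'(-2)) = 9 and h_3·m_3 + 2h_3·m_4 = 6(S'(5) - Δ_3) = -12.
Solving the tridiagonal system: m_0 = -224/61, m_1 = 631/61, m_2 = -1082/61, m_3 = 826/61, m_4 = -779/61.

-3.6721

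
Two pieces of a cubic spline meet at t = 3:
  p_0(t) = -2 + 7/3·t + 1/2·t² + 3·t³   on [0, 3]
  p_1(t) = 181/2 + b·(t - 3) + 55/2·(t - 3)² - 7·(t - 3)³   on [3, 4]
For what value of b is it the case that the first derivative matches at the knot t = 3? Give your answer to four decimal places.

86.3333

p_0'(t) = 7/3 + 1·t + 9·t², so p_0'(3) = 259/3. On the right, p_1'(3) = b, so b = 259/3.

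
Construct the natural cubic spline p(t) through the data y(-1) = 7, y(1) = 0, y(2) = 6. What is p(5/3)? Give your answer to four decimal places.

3.5309

Let σ_i = p''(x_i). Step sizes h_i = 2, 1; slopes of the chords Δ_i = (y_(i+1) - y_i)/h_i = -7/2, 6.
  2·σ_0 + 6·σ_1 + 1·σ_2 = 6(Δ_1 - Δ_0) = 57
Natural end conditions: σ_0 = σ_2 = 0.
Hence σ_0 = 0, σ_1 = 19/2, σ_2 = 0.
On [1, 2], p(t) = 0 + 17/6·(t - 1) + 19/4·(t - 1)² - 19/12·(t - 1)³.
With (t - 1) = 2/3: p(5/3) = 286/81.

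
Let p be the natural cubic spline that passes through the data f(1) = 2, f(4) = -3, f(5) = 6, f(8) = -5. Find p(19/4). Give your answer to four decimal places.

3.9688

Put σ_i = p'' at the i-th knot. Here h = (3, 1, 3) and Δ = (-5/3, 9, -11/3), so the interior equations h_(i-1)·σ_(i-1) + 2(h_(i-1)+h_i)·σ_i + h_i·σ_(i+1) = 6(Δ_i − Δ_(i-1)) read
  3·σ_0 + 8·σ_1 + 1·σ_2 = 6(Δ_1 - Δ_0) = 64
  1·σ_1 + 8·σ_2 + 3·σ_3 = 6(Δ_2 - Δ_1) = -76
Natural end conditions: σ_0 = σ_3 = 0.
Hence σ_0 = 0, σ_1 = 28/3, σ_2 = -32/3, σ_3 = 0.
On [4, 5], p(t) = -3 + 23/3·(t - 4) + 14/3·(t - 4)² - 10/3·(t - 4)³.
With (t - 4) = 3/4: p(19/4) = 127/32.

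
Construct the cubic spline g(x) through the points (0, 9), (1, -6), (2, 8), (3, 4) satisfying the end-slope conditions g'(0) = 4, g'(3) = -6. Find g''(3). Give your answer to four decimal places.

20.1333

Let M_i = g''(x_i). Step sizes h_i = 1, 1, 1; slopes of the chords Δ_i = (y_(i+1) - y_i)/h_i = -15, 14, -4.
  1·M_0 + 4·M_1 + 1·M_2 = 6(Δ_1 - Δ_0) = 174
  1·M_1 + 4·M_2 + 1·M_3 = 6(Δ_2 - Δ_1) = -108
Clamped end conditions give two more equations: 2h_0·M_0 + h_0·M_1 = 6(Δ_0 - g'(0)) = -114 and h_2·M_2 + 2h_2·M_3 = 6(g'(3) - Δ_2) = -12.
Forward elimination and back-substitution give M_0 = -1462/15, M_1 = 1214/15, M_2 = -784/15, M_3 = 302/15.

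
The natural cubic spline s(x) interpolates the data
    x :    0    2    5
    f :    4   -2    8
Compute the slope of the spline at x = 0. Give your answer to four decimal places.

With M_i denoting the second derivative at x_i, h_i = 2, 3, and Δ_i = (y_(i+1) − y_i)/h_i = -3, 10/3:
  2·M_0 + 10·M_1 + 3·M_2 = 6(Δ_1 - Δ_0) = 38
Natural end conditions: M_0 = M_2 = 0.
Hence M_0 = 0, M_1 = 19/5, M_2 = 0.
On [0, 2], s'(x) = b_0 + 2c_0·x + 3d_0·x² with b_0 = Δ_0 - h_0(2M_0 + M_1)/6 = -64/15, c_0 = M_0/2 = 0, d_0 = (M_1 - M_0)/(6h_0) = 19/60. So s'(0) = -64/15.

-4.2667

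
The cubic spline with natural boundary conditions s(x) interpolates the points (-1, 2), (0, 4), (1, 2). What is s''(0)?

Put σ_i = s'' at the i-th knot. Here h = (1, 1) and Δ = (2, -2), so the interior equations h_(i-1)·σ_(i-1) + 2(h_(i-1)+h_i)·σ_i + h_i·σ_(i+1) = 6(Δ_i − Δ_(i-1)) read
  1·σ_0 + 4·σ_1 + 1·σ_2 = 6(Δ_1 - Δ_0) = -24
Natural end conditions: σ_0 = σ_2 = 0.
Hence σ_0 = 0, σ_1 = -6, σ_2 = 0.

-6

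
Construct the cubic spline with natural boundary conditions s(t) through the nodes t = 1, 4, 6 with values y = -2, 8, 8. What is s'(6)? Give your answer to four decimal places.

-0.6667

Put M_i = s'' at the i-th knot. Here h = (3, 2) and Δ = (10/3, 0), so the interior equations h_(i-1)·M_(i-1) + 2(h_(i-1)+h_i)·M_i + h_i·M_(i+1) = 6(Δ_i − Δ_(i-1)) read
  3·M_0 + 10·M_1 + 2·M_2 = 6(Δ_1 - Δ_0) = -20
Natural end conditions: M_0 = M_2 = 0.
Hence M_0 = 0, M_1 = -2, M_2 = 0.
On [4, 6], s'(t) = b_1 + 2c_1·(t - 4) + 3d_1·(t - 4)² with b_1 = Δ_1 - h_1(2M_1 + M_2)/6 = 4/3, c_1 = M_1/2 = -1, d_1 = (M_2 - M_1)/(6h_1) = 1/6. So s'(6) = -2/3.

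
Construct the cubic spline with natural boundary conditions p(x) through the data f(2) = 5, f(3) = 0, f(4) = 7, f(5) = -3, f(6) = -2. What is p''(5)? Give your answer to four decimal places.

Write M_i for p''(x_i). With h_i = 1, 1, 1, 1 and divided differences Δ_i = -5, 7, -10, 1, the continuity of p' gives the tridiagonal system
  1·M_0 + 4·M_1 + 1·M_2 = 6(Δ_1 - Δ_0) = 72
  1·M_1 + 4·M_2 + 1·M_3 = 6(Δ_2 - Δ_1) = -102
  1·M_2 + 4·M_3 + 1·M_4 = 6(Δ_3 - Δ_2) = 66
Natural end conditions: M_0 = M_4 = 0.
Forward elimination and back-substitution give M_0 = 0, M_1 = 111/4, M_2 = -39, M_3 = 105/4, M_4 = 0.

26.2500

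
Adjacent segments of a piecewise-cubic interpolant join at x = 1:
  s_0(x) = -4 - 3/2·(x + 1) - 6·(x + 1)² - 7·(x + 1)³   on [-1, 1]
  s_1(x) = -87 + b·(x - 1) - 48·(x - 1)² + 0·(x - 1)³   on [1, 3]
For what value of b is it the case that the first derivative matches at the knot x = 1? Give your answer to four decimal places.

s_0'(x) = -3/2 - 12·(x + 1) - 21·(x + 1)², so s_0'(1) = -219/2. On the right, s_1'(1) = b, so b = -219/2.

-109.5000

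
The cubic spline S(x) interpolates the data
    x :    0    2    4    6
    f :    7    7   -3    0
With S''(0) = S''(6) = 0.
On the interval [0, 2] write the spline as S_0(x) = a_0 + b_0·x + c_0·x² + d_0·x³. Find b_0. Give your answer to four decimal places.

With M_i denoting the second derivative at x_i, h_i = 2, 2, 2, and Δ_i = (y_(i+1) − y_i)/h_i = 0, -5, 3/2:
  2·M_0 + 8·M_1 + 2·M_2 = 6(Δ_1 - Δ_0) = -30
  2·M_1 + 8·M_2 + 2·M_3 = 6(Δ_2 - Δ_1) = 39
Natural end conditions: M_0 = M_3 = 0.
Solving the tridiagonal system: M_0 = 0, M_1 = -53/10, M_2 = 31/5, M_3 = 0.
On [0, 2], with S_0(x) = a_0 + b_0·x + c_0·x² + d_0·x³: c_0 = M_0/2 = 0, d_0 = (M_1 - M_0)/(6h_0) = -53/120, b_0 = Δ_0 - h_0(2M_0 + M_1)/6 = 53/30.

1.7667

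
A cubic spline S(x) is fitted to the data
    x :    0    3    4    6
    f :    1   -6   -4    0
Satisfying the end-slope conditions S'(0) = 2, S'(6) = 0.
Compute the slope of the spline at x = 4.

Put M_i = S'' at the i-th knot. Here h = (3, 1, 2) and Δ = (-7/3, 2, 2), so the interior equations h_(i-1)·M_(i-1) + 2(h_(i-1)+h_i)·M_i + h_i·M_(i+1) = 6(Δ_i − Δ_(i-1)) read
  3·M_0 + 8·M_1 + 1·M_2 = 6(Δ_1 - Δ_0) = 26
  1·M_1 + 6·M_2 + 2·M_3 = 6(Δ_2 - Δ_1) = 0
Clamped end conditions give two more equations: 2h_0·M_0 + h_0·M_1 = 6(Δ_0 - S'(0)) = -26 and h_2·M_2 + 2h_2·M_3 = 6(S'(6) - Δ_2) = -12.
Forward elimination and back-substitution give M_0 = -22/3, M_1 = 6, M_2 = 0, M_3 = -3.
On [4, 6], S'(x) = b_2 + 2c_2·(x - 4) + 3d_2·(x - 4)² with b_2 = Δ_2 - h_2(2M_2 + M_3)/6 = 3, c_2 = M_2/2 = 0, d_2 = (M_3 - M_2)/(6h_2) = -1/4. So S'(4) = 3.

3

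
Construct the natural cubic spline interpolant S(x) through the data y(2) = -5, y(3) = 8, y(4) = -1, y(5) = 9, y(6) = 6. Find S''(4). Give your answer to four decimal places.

With M_i denoting the second derivative at x_i, h_i = 1, 1, 1, 1, and Δ_i = (y_(i+1) − y_i)/h_i = 13, -9, 10, -3:
  1·M_0 + 4·M_1 + 1·M_2 = 6(Δ_1 - Δ_0) = -132
  1·M_1 + 4·M_2 + 1·M_3 = 6(Δ_2 - Δ_1) = 114
  1·M_2 + 4·M_3 + 1·M_4 = 6(Δ_3 - Δ_2) = -78
Natural end conditions: M_0 = M_4 = 0.
Solving the tridiagonal system: M_0 = 0, M_1 = -1257/28, M_2 = 333/7, M_3 = -879/28, M_4 = 0.

47.5714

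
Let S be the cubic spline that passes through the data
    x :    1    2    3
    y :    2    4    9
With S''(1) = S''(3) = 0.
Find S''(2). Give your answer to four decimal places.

4.5000

Put σ_i = S'' at the i-th knot. Here h = (1, 1) and Δ = (2, 5), so the interior equations h_(i-1)·σ_(i-1) + 2(h_(i-1)+h_i)·σ_i + h_i·σ_(i+1) = 6(Δ_i − Δ_(i-1)) read
  1·σ_0 + 4·σ_1 + 1·σ_2 = 6(Δ_1 - Δ_0) = 18
Natural end conditions: σ_0 = σ_2 = 0.
Hence σ_0 = 0, σ_1 = 9/2, σ_2 = 0.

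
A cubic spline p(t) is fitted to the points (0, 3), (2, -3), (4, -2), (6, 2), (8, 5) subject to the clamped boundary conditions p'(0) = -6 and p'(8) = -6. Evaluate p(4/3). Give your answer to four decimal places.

Put σ_i = p'' at the i-th knot. Here h = (2, 2, 2, 2) and Δ = (-3, 1/2, 2, 3/2), so the interior equations h_(i-1)·σ_(i-1) + 2(h_(i-1)+h_i)·σ_i + h_i·σ_(i+1) = 6(Δ_i − Δ_(i-1)) read
  2·σ_0 + 8·σ_1 + 2·σ_2 = 6(Δ_1 - Δ_0) = 21
  2·σ_1 + 8·σ_2 + 2·σ_3 = 6(Δ_2 - Δ_1) = 9
  2·σ_2 + 8·σ_3 + 2·σ_4 = 6(Δ_3 - Δ_2) = -3
Clamped end conditions give two more equations: 2h_0·σ_0 + h_0·σ_1 = 6(Δ_0 - p'(0)) = 18 and h_3·σ_3 + 2h_3·σ_4 = 6(p'(8) - Δ_3) = -45.
Solving: σ_0 = 51/14, σ_1 = 12/7, σ_2 = 0, σ_3 = 39/14, σ_4 = -177/14.
On [0, 2], p(t) = 3 - 6·t + 51/28·t² - 9/56·t³.
With t = 4/3: p(4/3) = -15/7.

-2.1429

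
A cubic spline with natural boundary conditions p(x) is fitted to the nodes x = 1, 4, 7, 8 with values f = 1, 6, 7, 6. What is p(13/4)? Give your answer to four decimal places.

4.9763

Write m_i for p''(x_i). With h_i = 3, 3, 1 and divided differences Δ_i = 5/3, 1/3, -1, the continuity of p' gives the tridiagonal system
  3·m_0 + 12·m_1 + 3·m_2 = 6(Δ_1 - Δ_0) = -8
  3·m_1 + 8·m_2 + 1·m_3 = 6(Δ_2 - Δ_1) = -8
Natural end conditions: m_0 = m_3 = 0.
Solving: m_0 = 0, m_1 = -40/87, m_2 = -24/29, m_3 = 0.
On [1, 4], p(x) = 1 + 55/29·(x - 1) + 0·(x - 1)² - 20/783·(x - 1)³.
With (x - 1) = 9/4: p(13/4) = 2309/464.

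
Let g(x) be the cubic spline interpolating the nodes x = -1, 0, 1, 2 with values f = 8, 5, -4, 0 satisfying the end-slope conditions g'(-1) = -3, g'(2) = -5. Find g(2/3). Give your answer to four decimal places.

Put M_i = g'' at the i-th knot. Here h = (1, 1, 1) and Δ = (-3, -9, 4), so the interior equations h_(i-1)·M_(i-1) + 2(h_(i-1)+h_i)·M_i + h_i·M_(i+1) = 6(Δ_i − Δ_(i-1)) read
  1·M_0 + 4·M_1 + 1·M_2 = 6(Δ_1 - Δ_0) = -36
  1·M_1 + 4·M_2 + 1·M_3 = 6(Δ_2 - Δ_1) = 78
Clamped end conditions give two more equations: 2h_0·M_0 + h_0·M_1 = 6(Δ_0 - g'(-1)) = 0 and h_2·M_2 + 2h_2·M_3 = 6(g'(2) - Δ_2) = -54.
Forward elimination and back-substitution give M_0 = 154/15, M_1 = -308/15, M_2 = 538/15, M_3 = -674/15.
On [0, 1], g(x) = 5 - 122/15·x - 154/15·x² + 47/5·x³.
With x = 2/3: g(2/3) = -11/5.

-2.2000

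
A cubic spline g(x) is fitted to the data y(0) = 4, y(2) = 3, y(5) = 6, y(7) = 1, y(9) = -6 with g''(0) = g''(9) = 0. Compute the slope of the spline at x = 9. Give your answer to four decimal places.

-3.5349

With m_i denoting the second derivative at x_i, h_i = 2, 3, 2, 2, and Δ_i = (y_(i+1) − y_i)/h_i = -1/2, 1, -5/2, -7/2:
  2·m_0 + 10·m_1 + 3·m_2 = 6(Δ_1 - Δ_0) = 9
  3·m_1 + 10·m_2 + 2·m_3 = 6(Δ_2 - Δ_1) = -21
  2·m_2 + 8·m_3 + 2·m_4 = 6(Δ_3 - Δ_2) = -6
Natural end conditions: m_0 = m_4 = 0.
Solving the tridiagonal system: m_0 = 0, m_1 = 72/43, m_2 = -111/43, m_3 = -9/86, m_4 = 0.
On [7, 9], g'(x) = b_3 + 2c_3·(x - 7) + 3d_3·(x - 7)² with b_3 = Δ_3 - h_3(2m_3 + m_4)/6 = -295/86, c_3 = m_3/2 = -9/172, d_3 = (m_4 - m_3)/(6h_3) = 3/344. So g'(9) = -152/43.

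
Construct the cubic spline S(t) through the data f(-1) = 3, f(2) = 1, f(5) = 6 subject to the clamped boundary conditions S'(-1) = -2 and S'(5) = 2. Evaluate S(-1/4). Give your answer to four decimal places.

Put M_i = S'' at the i-th knot. Here h = (3, 3) and Δ = (-2/3, 5/3), so the interior equations h_(i-1)·M_(i-1) + 2(h_(i-1)+h_i)·M_i + h_i·M_(i+1) = 6(Δ_i − Δ_(i-1)) read
  3·M_0 + 12·M_1 + 3·M_2 = 6(Δ_1 - Δ_0) = 14
Clamped end conditions give two more equations: 2h_0·M_0 + h_0·M_1 = 6(Δ_0 - S'(-1)) = 8 and h_1·M_1 + 2h_1·M_2 = 6(S'(5) - Δ_1) = 2.
Hence M_0 = 5/6, M_1 = 1, M_2 = -1/6.
On [-1, 2], S(t) = 3 - 2·(t + 1) + 5/12·(t + 1)² + 1/108·(t + 1)³.
With (t + 1) = 3/4: S(-1/4) = 445/256.

1.7383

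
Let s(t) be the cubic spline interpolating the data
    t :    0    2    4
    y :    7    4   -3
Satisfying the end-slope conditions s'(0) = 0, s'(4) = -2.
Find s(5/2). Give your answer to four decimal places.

Write m_i for s''(x_i). With h_i = 2, 2 and divided differences Δ_i = -3/2, -7/2, the continuity of s' gives the tridiagonal system
  2·m_0 + 8·m_1 + 2·m_2 = 6(Δ_1 - Δ_0) = -12
Clamped end conditions give two more equations: 2h_0·m_0 + h_0·m_1 = 6(Δ_0 - s'(0)) = -9 and h_1·m_1 + 2h_1·m_2 = 6(s'(4) - Δ_1) = 9.
Forward elimination and back-substitution give m_0 = -5/4, m_1 = -2, m_2 = 13/4.
On [2, 4], s(t) = 4 - 13/4·(t - 2) - 1·(t - 2)² + 7/16·(t - 2)³.
With (t - 2) = 1/2: s(5/2) = 279/128.

2.1797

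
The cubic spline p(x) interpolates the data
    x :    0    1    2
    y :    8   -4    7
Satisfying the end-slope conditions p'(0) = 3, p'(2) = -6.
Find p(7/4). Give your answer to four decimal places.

6.1250

Write M_i for p''(x_i). With h_i = 1, 1 and divided differences Δ_i = -12, 11, the continuity of p' gives the tridiagonal system
  1·M_0 + 4·M_1 + 1·M_2 = 6(Δ_1 - Δ_0) = 138
Clamped end conditions give two more equations: 2h_0·M_0 + h_0·M_1 = 6(Δ_0 - p'(0)) = -90 and h_1·M_1 + 2h_1·M_2 = 6(p'(2) - Δ_1) = -102.
Forward elimination and back-substitution give M_0 = -84, M_1 = 78, M_2 = -90.
On [1, 2], p(x) = -4 + 0·(x - 1) + 39·(x - 1)² - 28·(x - 1)³.
With (x - 1) = 3/4: p(7/4) = 49/8.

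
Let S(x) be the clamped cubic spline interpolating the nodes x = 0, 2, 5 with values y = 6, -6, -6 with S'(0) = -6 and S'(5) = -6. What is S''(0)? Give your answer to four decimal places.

Write M_i for S''(x_i). With h_i = 2, 3 and divided differences Δ_i = -6, 0, the continuity of S' gives the tridiagonal system
  2·M_0 + 10·M_1 + 3·M_2 = 6(Δ_1 - Δ_0) = 36
Clamped end conditions give two more equations: 2h_0·M_0 + h_0·M_1 = 6(Δ_0 - S'(0)) = 0 and h_1·M_1 + 2h_1·M_2 = 6(S'(5) - Δ_1) = -36.
Solving: M_0 = -18/5, M_1 = 36/5, M_2 = -48/5.

-3.6000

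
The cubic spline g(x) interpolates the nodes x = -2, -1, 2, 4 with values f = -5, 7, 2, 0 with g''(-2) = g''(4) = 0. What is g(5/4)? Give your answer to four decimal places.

Put M_i = g'' at the i-th knot. Here h = (1, 3, 2) and Δ = (12, -5/3, -1), so the interior equations h_(i-1)·M_(i-1) + 2(h_(i-1)+h_i)·M_i + h_i·M_(i+1) = 6(Δ_i − Δ_(i-1)) read
  1·M_0 + 8·M_1 + 3·M_2 = 6(Δ_1 - Δ_0) = -82
  3·M_1 + 10·M_2 + 2·M_3 = 6(Δ_2 - Δ_1) = 4
Natural end conditions: M_0 = M_3 = 0.
Hence M_0 = 0, M_1 = -832/71, M_2 = 278/71, M_3 = 0.
On [-1, 2], g(x) = 7 + 1724/213·(x + 1) - 416/71·(x + 1)² + 185/213·(x + 1)³.
With (x + 1) = 9/4: g(5/4) = 24731/4544.

5.4426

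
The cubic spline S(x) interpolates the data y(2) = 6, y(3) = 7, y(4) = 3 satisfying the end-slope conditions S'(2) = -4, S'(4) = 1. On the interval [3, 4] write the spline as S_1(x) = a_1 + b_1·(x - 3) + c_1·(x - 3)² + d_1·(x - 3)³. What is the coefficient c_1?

Put m_i = S'' at the i-th knot. Here h = (1, 1) and Δ = (1, -4), so the interior equations h_(i-1)·m_(i-1) + 2(h_(i-1)+h_i)·m_i + h_i·m_(i+1) = 6(Δ_i − Δ_(i-1)) read
  1·m_0 + 4·m_1 + 1·m_2 = 6(Δ_1 - Δ_0) = -30
Clamped end conditions give two more equations: 2h_0·m_0 + h_0·m_1 = 6(Δ_0 - S'(2)) = 30 and h_1·m_1 + 2h_1·m_2 = 6(S'(4) - Δ_1) = 30.
Solving the tridiagonal system: m_0 = 25, m_1 = -20, m_2 = 25.
On [3, 4], with S_1(x) = a_1 + b_1·(x - 3) + c_1·(x - 3)² + d_1·(x - 3)³: c_1 = m_1/2 = -10, d_1 = (m_2 - m_1)/(6h_1) = 15/2, b_1 = Δ_1 - h_1(2m_1 + m_2)/6 = -3/2.

-10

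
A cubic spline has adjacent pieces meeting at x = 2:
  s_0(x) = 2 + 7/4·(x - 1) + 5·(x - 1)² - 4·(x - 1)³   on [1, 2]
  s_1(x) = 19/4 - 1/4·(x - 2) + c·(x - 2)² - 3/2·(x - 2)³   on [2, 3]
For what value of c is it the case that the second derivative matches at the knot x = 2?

s_0''(x) = 10 - 24·(x - 1), so s_0''(2) = -14. On the right, s_1''(2) = 2c, so c = -7.

-7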